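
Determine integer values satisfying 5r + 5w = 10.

Step 1: Check solvability.
gcd(5, 5) = 5
Since 5 divides 10, solutions exist.

Step 2: Apply extended Euclidean algorithm to find gcd.
We find integers such that 5*x0 + 5*y0 = 5

Step 3: Scale the particular solution.
Multiply by 10/5 = 2:
r = 0, w = 2

Step 4: Verify.
5*(0) + 5*(2) = 10 = 10 ✓

r = 0, w = 2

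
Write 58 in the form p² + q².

We need to find integers p, q > 0 such that p² + q² = 58.
Trying p = 3: q² = 58 - 3² = 58 - 9 = 49
q = 7
Check: 3² + 7² = 9 + 49 = 58 ✓

58 = 3² + 7²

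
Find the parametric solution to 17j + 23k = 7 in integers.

Step 1: Compute gcd(17, 23) = 1.
Since 1 divides 7, solutions exist.

Step 2: Find a particular solution using extended Euclidean algorithm.
We get j₀ = -28, k₀ = 21.
Check: 17*-28 + 23*21 = 7 = 7 ✓

Step 3: Write the general solution.
j = -28 + (23/1)t = -28 + 23t
k = 21 - (17/1)t = 21 - 17t
for any integer t.

j = -28 + 23t, k = 21 - 17t for integer t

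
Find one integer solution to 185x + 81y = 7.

Step 1: Check solvability.
gcd(185, 81) = 1
Since 1 divides 7, solutions exist.

Step 2: Apply extended Euclidean algorithm to find gcd.
We find integers such that 185*x0 + 81*y0 = 1

Step 3: Scale the particular solution.
Multiply by 7/1 = 7:
x = -49, y = 112

Step 4: Verify.
185*(-49) + 81*(112) = 7 = 7 ✓

x = -49, y = 112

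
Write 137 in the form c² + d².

We need to find integers c, d > 0 such that c² + d² = 137.
Trying c = 4: d² = 137 - 4² = 137 - 16 = 121
d = 11
Check: 4² + 11² = 16 + 121 = 137 ✓

137 = 4² + 11²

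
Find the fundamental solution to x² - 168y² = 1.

We seek the smallest positive integers (x, y) with x² - 168y² = 1, i.e., x² = 168y² + 1.
Try successive y values:
y = 1: x² = 168·1² + 1 = 169, x = 13 ✓

Verify: 13² - 168·1² = 169 - 168 = 1 ✓

x = 13, y = 1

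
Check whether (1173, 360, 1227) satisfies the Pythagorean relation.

Compute a² + b²:
1173² + 360² = 1375929 + 129600 = 1505529
Compute c²:
1227² = 1505529
Since 1505529 = 1505529, it is a Pythagorean triple.

Yes, it is a Pythagorean triple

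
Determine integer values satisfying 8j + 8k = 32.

Step 1: Check solvability.
gcd(8, 8) = 8
Since 8 divides 32, solutions exist.

Step 2: Apply extended Euclidean algorithm to find gcd.
We find integers such that 8*x0 + 8*y0 = 8

Step 3: Scale the particular solution.
Multiply by 32/8 = 4:
j = 0, k = 4

Step 4: Verify.
8*(0) + 8*(4) = 32 = 32 ✓

j = 0, k = 4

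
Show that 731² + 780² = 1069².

Compute a² + b² = 731² + 780² = 534361 + 608400 = 1142761
Compute c² = 1069² = 1142761
Since 1142761 = 1142761, confirmed.

Yes, it is a Pythagorean triple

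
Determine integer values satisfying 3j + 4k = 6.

Step 1: Check solvability.
gcd(3, 4) = 1
Since 1 divides 6, solutions exist.

Step 2: Apply extended Euclidean algorithm to find gcd.
We find integers such that 3*x0 + 4*y0 = 1

Step 3: Scale the particular solution.
Multiply by 6/1 = 6:
j = -6, k = 6

Step 4: Verify.
3*(-6) + 4*(6) = 6 = 6 ✓

j = -6, k = 6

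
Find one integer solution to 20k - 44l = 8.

Step 1: Check solvability.
gcd(20, 44) = 4
Since 4 divides 8, solutions exist.

Step 2: Apply extended Euclidean algorithm to find gcd.
We find integers such that 20*x0 + 44*y0 = 4

Step 3: Scale the particular solution.
Multiply by 8/4 = 2:
k = -4, l = -2

Step 4: Verify.
20*(-4) - 44*(-2) = 8 = 8 ✓

k = -4, l = -2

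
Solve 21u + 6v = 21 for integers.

Step 1: Check solvability.
gcd(21, 6) = 3
Since 3 divides 21, solutions exist.

Step 2: Apply extended Euclidean algorithm to find gcd.
We find integers such that 21*x0 + 6*y0 = 3

Step 3: Scale the particular solution.
Multiply by 21/3 = 7:
u = 7, v = -21

Step 4: Verify.
21*(7) + 6*(-21) = 21 = 21 ✓

u = 7, v = -21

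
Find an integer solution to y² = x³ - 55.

Try small integer x values and check whether x³ - 55 is a perfect square.
x = 4: x³ - 55 = 4³ - 55 = 64 - 55 = 9
Is 9 a perfect square? 3² = 9 ✓
So (x, y) = (4, 3) is a solution.

x = 4, y = 3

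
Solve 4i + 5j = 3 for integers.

Step 1: Check solvability.
gcd(4, 5) = 1
Since 1 divides 3, solutions exist.

Step 2: Apply extended Euclidean algorithm to find gcd.
We find integers such that 4*x0 + 5*y0 = 1

Step 3: Scale the particular solution.
Multiply by 3/1 = 3:
i = -3, j = 3

Step 4: Verify.
4*(-3) + 5*(3) = 3 = 3 ✓

i = -3, j = 3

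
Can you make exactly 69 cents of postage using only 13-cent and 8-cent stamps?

We need non-negative x, y with 13x + 8y = 69.
gcd(13, 8) = 1 divides 69, so integer solutions exist.
Search for a non-negative one: x = 1 gives 8y = 69 - 13 = 56, so y = 7.
Check: 13·1 + 8·7 = 69 ✓

Yes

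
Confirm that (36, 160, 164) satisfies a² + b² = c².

Compute a² + b² = 36² + 160² = 1296 + 25600 = 26896
Compute c² = 164² = 26896
Since 26896 = 26896, confirmed.

Yes, it is a Pythagorean triple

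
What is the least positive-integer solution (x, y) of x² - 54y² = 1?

We seek the smallest positive integers (x, y) with x² - 54y² = 1, i.e., x² = 54y² + 1.
Try successive y values:
y = 1: x² = 54·1² + 1 = 55, not a perfect square
y = 2: x² = 54·2² + 1 = 217, not a perfect square
y = 3: x² = 54·3² + 1 = 487, not a perfect square
... continuing the search (or via continued fractions) ...
y = 66: x² = 54·66² + 1 = 235225, x = 485 ✓

Verify: 485² - 54·66² = 235225 - 235224 = 1 ✓

x = 485, y = 66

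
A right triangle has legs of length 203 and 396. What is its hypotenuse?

c² = a² + b² = 203² + 396² = 41209 + 156816 = 198025
c = 445

445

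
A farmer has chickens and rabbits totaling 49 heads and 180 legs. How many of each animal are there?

Let c = chickens, r = rabbits.
Heads: c + r = 49
Legs: 2c + 4r = 180
From the first equation, c = 49 - r. Substitute:
2(49 - r) + 4r = 180
98 + 2r = 180
r = (180 - 98)/2 = 41
c = 49 - 41 = 8

Chickens: 8, Rabbits: 41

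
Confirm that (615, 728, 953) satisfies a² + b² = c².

Compute a² + b² = 615² + 728² = 378225 + 529984 = 908209
Compute c² = 953² = 908209
Since 908209 = 908209, confirmed.

Yes, it is a Pythagorean triple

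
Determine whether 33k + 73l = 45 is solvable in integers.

Step 1: Compute gcd(33, 73).
gcd(33, 73) = 1

Step 2: Check divisibility.
Does 1 divide 45? 45 = 1 x 45, so yes.

By the theorem on linear Diophantine equations, 33k + 73l = 45 has integer solutions if and only if gcd(33, 73) divides 45. Since 1 | 45, solutions exist.

Yes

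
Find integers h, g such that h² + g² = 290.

We need to find integers h, g > 0 such that h² + g² = 290.
Trying h = 1: g² = 290 - 1² = 290 - 1 = 289
g = 17
Check: 1² + 17² = 1 + 289 = 290 ✓

290 = 1² + 17²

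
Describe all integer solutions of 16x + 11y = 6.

Step 1: Compute gcd(16, 11) = 1.
Since 1 divides 6, solutions exist.

Step 2: Find a particular solution using extended Euclidean algorithm.
We get x₀ = -12, y₀ = 18.
Check: 16*-12 + 11*18 = 6 = 6 ✓

Step 3: Write the general solution.
x = -12 + (11/1)t = -12 + 11t
y = 18 - (16/1)t = 18 - 16t
for any integer t.

x = -12 + 11t, y = 18 - 16t for integer t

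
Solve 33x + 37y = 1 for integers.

Step 1: Check solvability.
gcd(33, 37) = 1
Since 1 divides 1, solutions exist.

Step 2: Apply extended Euclidean algorithm to find gcd.
We find integers such that 33*x0 + 37*y0 = 1

Step 3: Scale the particular solution.
Multiply by 1/1 = 1:
x = 9, y = -8

Step 4: Verify.
33*(9) + 37*(-8) = 1 = 1 ✓

x = 9, y = -8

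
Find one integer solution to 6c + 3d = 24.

Step 1: Check solvability.
gcd(6, 3) = 3
Since 3 divides 24, solutions exist.

Step 2: Apply extended Euclidean algorithm to find gcd.
We find integers such that 6*x0 + 3*y0 = 3

Step 3: Scale the particular solution.
Multiply by 24/3 = 8:
c = 0, d = 8

Step 4: Verify.
6*(0) + 3*(8) = 24 = 24 ✓

c = 0, d = 8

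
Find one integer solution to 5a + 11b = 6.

Step 1: Check solvability.
gcd(5, 11) = 1
Since 1 divides 6, solutions exist.

Step 2: Apply extended Euclidean algorithm to find gcd.
We find integers such that 5*x0 + 11*y0 = 1

Step 3: Scale the particular solution.
Multiply by 6/1 = 6:
a = -12, b = 6

Step 4: Verify.
5*(-12) + 11*(6) = 6 = 6 ✓

a = -12, b = 6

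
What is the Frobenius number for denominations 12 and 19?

For two coprime denominations a and b, the Frobenius number (largest value not representable as a non-negative combination) is ab - a - b.
Here gcd(12, 19) = 1, so they are coprime.
F(12, 19) = 12·19 - 12 - 19 = 228 - 31 = 197

197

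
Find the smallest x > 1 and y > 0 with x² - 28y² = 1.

We seek the smallest positive integers (x, y) with x² - 28y² = 1, i.e., x² = 28y² + 1.
Try successive y values:
y = 1: x² = 28·1² + 1 = 29, not a perfect square
y = 2: x² = 28·2² + 1 = 113, not a perfect square
y = 3: x² = 28·3² + 1 = 253, not a perfect square
... continuing the search (or via continued fractions) ...
y = 24: x² = 28·24² + 1 = 16129, x = 127 ✓

Verify: 127² - 28·24² = 16129 - 16128 = 1 ✓

x = 127, y = 24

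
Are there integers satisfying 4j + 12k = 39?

Step 1: Compute gcd(4, 12).
gcd(4, 12) = 4

Step 2: Check divisibility.
Does 4 divide 39? 39 = 4 x 9 + 3, so no.

By the theorem on linear Diophantine equations, 4j + 12k = 39 has integer solutions if and only if gcd(4, 12) divides 39. Since 4 does not divide 39, no solutions exist.

No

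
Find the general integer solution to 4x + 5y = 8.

Step 1: Compute gcd(4, 5) = 1.
Since 1 divides 8, solutions exist.

Step 2: Find a particular solution using extended Euclidean algorithm.
We get x₀ = -8, y₀ = 8.
Check: 4*-8 + 5*8 = 8 = 8 ✓

Step 3: Write the general solution.
x = -8 + (5/1)t = -8 + 5t
y = 8 - (4/1)t = 8 - 4t
for any integer t.

x = -8 + 5t, y = 8 - 4t for integer t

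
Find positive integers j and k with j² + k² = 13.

We need to find integers j, k > 0 such that j² + k² = 13.
Trying j = 2: k² = 13 - 2² = 13 - 4 = 9
k = 3
Check: 2² + 3² = 4 + 9 = 13 ✓

13 = 2² + 3²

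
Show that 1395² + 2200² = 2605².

Compute a² + b²:
1395² + 2200² = 1946025 + 4840000 = 6786025
Compute c²:
2605² = 6786025
Since 6786025 = 6786025, it is a Pythagorean triple.

Yes, it is a Pythagorean triple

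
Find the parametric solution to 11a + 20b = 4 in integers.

Step 1: Compute gcd(11, 20) = 1.
Since 1 divides 4, solutions exist.

Step 2: Find a particular solution using extended Euclidean algorithm.
We get a₀ = -36, b₀ = 20.
Check: 11*-36 + 20*20 = 4 = 4 ✓

Step 3: Write the general solution.
a = -36 + (20/1)t = -36 + 20t
b = 20 - (11/1)t = 20 - 11t
for any integer t.

a = -36 + 20t, b = 20 - 11t for integer t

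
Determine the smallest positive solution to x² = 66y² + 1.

We seek the smallest positive integers (x, y) with x² - 66y² = 1, i.e., x² = 66y² + 1.
Try successive y values:
y = 1: x² = 66·1² + 1 = 67, not a perfect square
y = 2: x² = 66·2² + 1 = 265, not a perfect square
y = 3: x² = 66·3² + 1 = 595, not a perfect square
... continuing the search (or via continued fractions) ...
y = 8: x² = 66·8² + 1 = 4225, x = 65 ✓

Verify: 65² - 66·8² = 4225 - 4224 = 1 ✓

x = 65, y = 8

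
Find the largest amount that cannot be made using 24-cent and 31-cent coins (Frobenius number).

For two coprime denominations a and b, the Frobenius number (largest value not representable as a non-negative combination) is ab - a - b.
Here gcd(24, 31) = 1, so they are coprime.
F(24, 31) = 24·31 - 24 - 31 = 744 - 55 = 689

689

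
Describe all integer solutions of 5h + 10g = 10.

Step 1: Compute gcd(5, 10) = 5.
Since 5 divides 10, solutions exist.

Step 2: Find a particular solution using extended Euclidean algorithm.
We get h₀ = 2, g₀ = 0.
Check: 5*2 + 10*0 = 10 = 10 ✓

Step 3: Write the general solution.
h = 2 + (10/5)t = 2 + 2t
g = 0 - (5/5)t = 0 - 1t
for any integer t.

h = 2 + 2t, g = 0 - 1t for integer t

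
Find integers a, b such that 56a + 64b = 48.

Step 1: Check solvability.
gcd(56, 64) = 8
Since 8 divides 48, solutions exist.

Step 2: Apply extended Euclidean algorithm to find gcd.
We find integers such that 56*x0 + 64*y0 = 8

Step 3: Scale the particular solution.
Multiply by 48/8 = 6:
a = -6, b = 6

Step 4: Verify.
56*(-6) + 64*(6) = 48 = 48 ✓

a = -6, b = 6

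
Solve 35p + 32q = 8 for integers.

Step 1: Check solvability.
gcd(35, 32) = 1
Since 1 divides 8, solutions exist.

Step 2: Apply extended Euclidean algorithm to find gcd.
We find integers such that 35*x0 + 32*y0 = 1

Step 3: Scale the particular solution.
Multiply by 8/1 = 8:
p = 88, q = -96

Step 4: Verify.
35*(88) + 32*(-96) = 8 = 8 ✓

p = 88, q = -96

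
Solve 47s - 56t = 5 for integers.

Step 1: Check solvability.
gcd(47, 56) = 1
Since 1 divides 5, solutions exist.

Step 2: Apply extended Euclidean algorithm to find gcd.
We find integers such that 47*x0 + 56*y0 = 1

Step 3: Scale the particular solution.
Multiply by 5/1 = 5:
s = -125, t = -105

Step 4: Verify.
47*(-125) - 56*(-105) = 5 = 5 ✓

s = -125, t = -105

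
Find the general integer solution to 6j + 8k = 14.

Step 1: Compute gcd(6, 8) = 2.
Since 2 divides 14, solutions exist.

Step 2: Find a particular solution using extended Euclidean algorithm.
We get j₀ = -7, k₀ = 7.
Check: 6*-7 + 8*7 = 14 = 14 ✓

Step 3: Write the general solution.
j = -7 + (8/2)t = -7 + 4t
k = 7 - (6/2)t = 7 - 3t
for any integer t.

j = -7 + 4t, k = 7 - 3t for integer t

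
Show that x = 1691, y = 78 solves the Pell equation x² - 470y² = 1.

Compute x² = 1691² = 2859481
Compute 470y² = 470·78² = 470·6084 = 2859480
x² - 470y² = 2859481 - 2859480 = 1
Since this equals 1, (1691, 78) is a solution.

Yes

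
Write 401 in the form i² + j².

We need to find integers i, j > 0 such that i² + j² = 401.
Trying i = 1: j² = 401 - 1² = 401 - 1 = 400
j = 20
Check: 1² + 20² = 1 + 400 = 401 ✓

401 = 1² + 20²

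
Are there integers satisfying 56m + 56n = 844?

Step 1: Compute gcd(56, 56).
gcd(56, 56) = 56

Step 2: Check divisibility.
Does 56 divide 844? 844 = 56 x 15 + 4, so no.

By the theorem on linear Diophantine equations, 56m + 56n = 844 has integer solutions if and only if gcd(56, 56) divides 844. Since 56 does not divide 844, no solutions exist.

No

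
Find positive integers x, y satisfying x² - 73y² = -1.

We need x² = 73y² - 1. Try successive y:
y = 1: x² = 73·1² - 1 = 72, not a perfect square
y = 2: x² = 73·2² - 1 = 291, not a perfect square
y = 3: x² = 73·3² - 1 = 656, not a perfect square
...
y = 125: x² = 73·125² - 1 = 1140624 = 1068² ✓
Check: 1068² - 73·125² = 1140624 - 1140625 = -1 ✓

x = 1068, y = 125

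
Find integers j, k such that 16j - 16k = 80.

Step 1: Check solvability.
gcd(16, 16) = 16
Since 16 divides 80, solutions exist.

Step 2: Apply extended Euclidean algorithm to find gcd.
We find integers such that 16*x0 + 16*y0 = 16

Step 3: Scale the particular solution.
Multiply by 80/16 = 5:
j = 0, k = -5

Step 4: Verify.
16*(0) - 16*(-5) = 80 = 80 ✓

j = 0, k = -5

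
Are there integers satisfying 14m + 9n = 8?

Step 1: Compute gcd(14, 9).
gcd(14, 9) = 1

Step 2: Check divisibility.
Does 1 divide 8? 8 = 1 x 8, so yes.

By the theorem on linear Diophantine equations, 14m + 9n = 8 has integer solutions if and only if gcd(14, 9) divides 8. Since 1 | 8, solutions exist.

Yes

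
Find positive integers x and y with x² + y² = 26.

We need to find integers x, y > 0 such that x² + y² = 26.
Trying x = 1: y² = 26 - 1² = 26 - 1 = 25
y = 5
Check: 1² + 5² = 1 + 25 = 26 ✓

26 = 1² + 5²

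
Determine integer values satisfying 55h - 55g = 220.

Step 1: Check solvability.
gcd(55, 55) = 55
Since 55 divides 220, solutions exist.

Step 2: Apply extended Euclidean algorithm to find gcd.
We find integers such that 55*x0 + 55*y0 = 55

Step 3: Scale the particular solution.
Multiply by 220/55 = 4:
h = 0, g = -4

Step 4: Verify.
55*(0) - 55*(-4) = 220 = 220 ✓

h = 0, g = -4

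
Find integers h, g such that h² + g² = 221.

We need to find integers h, g > 0 such that h² + g² = 221.
Trying h = 5: g² = 221 - 5² = 221 - 25 = 196
g = 14
Check: 5² + 14² = 25 + 196 = 221 ✓

221 = 5² + 14²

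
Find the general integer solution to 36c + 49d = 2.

Step 1: Compute gcd(36, 49) = 1.
Since 1 divides 2, solutions exist.

Step 2: Find a particular solution using extended Euclidean algorithm.
We get c₀ = 30, d₀ = -22.
Check: 36*30 + 49*-22 = 2 = 2 ✓

Step 3: Write the general solution.
c = 30 + (49/1)t = 30 + 49t
d = -22 - (36/1)t = -22 - 36t
for any integer t.

c = 30 + 49t, d = -22 - 36t for integer t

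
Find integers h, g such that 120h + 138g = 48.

Step 1: Check solvability.
gcd(120, 138) = 6
Since 6 divides 48, solutions exist.

Step 2: Apply extended Euclidean algorithm to find gcd.
We find integers such that 120*x0 + 138*y0 = 6

Step 3: Scale the particular solution.
Multiply by 48/6 = 8:
h = -64, g = 56

Step 4: Verify.
120*(-64) + 138*(56) = 48 = 48 ✓

h = -64, g = 56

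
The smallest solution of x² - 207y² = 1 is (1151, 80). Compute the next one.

Solutions to x² - Dy² = 1 are generated by powers of (x₀ + y₀√D).
The next solution satisfies x₁ + y₁√207 = (x₀ + y₀√207)², giving:
x₁ = x₀² + 207y₀² = 1151² + 207·80² = 1324801 + 1324800 = 2649601
y₁ = 2x₀y₀ = 2·1151·80 = 184160

Verify: 2649601² - 207·184160² = 7020385459201 - 7020385459200 = 1 ✓

x = 2649601, y = 184160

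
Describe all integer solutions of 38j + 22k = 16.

Step 1: Compute gcd(38, 22) = 2.
Since 2 divides 16, solutions exist.

Step 2: Find a particular solution using extended Euclidean algorithm.
We get j₀ = -32, k₀ = 56.
Check: 38*-32 + 22*56 = 16 = 16 ✓

Step 3: Write the general solution.
j = -32 + (22/2)t = -32 + 11t
k = 56 - (38/2)t = 56 - 19t
for any integer t.

j = -32 + 11t, k = 56 - 19t for integer t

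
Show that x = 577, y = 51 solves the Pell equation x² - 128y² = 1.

Compute x² = 577² = 332929
Compute 128y² = 128·51² = 128·2601 = 332928
x² - 128y² = 332929 - 332928 = 1
Since this equals 1, (577, 51) is a solution.

Yes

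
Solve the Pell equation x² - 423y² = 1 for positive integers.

We seek the smallest positive integers (x, y) with x² - 423y² = 1, i.e., x² = 423y² + 1.
Try successive y values:
y = 1: x² = 423·1² + 1 = 424, not a perfect square
y = 2: x² = 423·2² + 1 = 1693, not a perfect square
y = 3: x² = 423·3² + 1 = 3808, not a perfect square
... continuing the search (or via continued fractions) ...
y = 224: x² = 423·224² + 1 = 21224449, x = 4607 ✓

Verify: 4607² - 423·224² = 21224449 - 21224448 = 1 ✓

x = 4607, y = 224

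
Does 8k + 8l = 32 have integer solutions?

Step 1: Compute gcd(8, 8).
gcd(8, 8) = 8

Step 2: Check divisibility.
Does 8 divide 32? 32 = 8 x 4, so yes.

By the theorem on linear Diophantine equations, 8k + 8l = 32 has integer solutions if and only if gcd(8, 8) divides 32. Since 8 | 32, solutions exist.

Yes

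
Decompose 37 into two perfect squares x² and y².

We need to find integers x, y > 0 such that x² + y² = 37.
Trying x = 1: y² = 37 - 1² = 37 - 1 = 36
y = 6
Check: 1² + 6² = 1 + 36 = 37 ✓

37 = 1² + 6²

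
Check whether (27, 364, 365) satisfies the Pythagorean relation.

Compute a² + b²:
27² + 364² = 729 + 132496 = 133225
Compute c²:
365² = 133225
Since 133225 = 133225, it is a Pythagorean triple.

Yes, it is a Pythagorean triple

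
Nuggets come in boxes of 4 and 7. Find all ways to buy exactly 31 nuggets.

We need non-negative integers (x, y) with 4x + 7y = 31.
For each x in 0..7, check if 31 - 4x is a non-negative multiple of 7.
x = 6: 7y = 7, y = 1 ✓

(6 boxes of 4, 1 boxes of 7)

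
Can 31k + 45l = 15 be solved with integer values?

Step 1: Compute gcd(31, 45).
gcd(31, 45) = 1

Step 2: Check divisibility.
Does 1 divide 15? 15 = 1 x 15, so yes.

By the theorem on linear Diophantine equations, 31k + 45l = 15 has integer solutions if and only if gcd(31, 45) divides 15. Since 1 | 15, solutions exist.

Yes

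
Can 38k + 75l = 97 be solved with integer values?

Step 1: Compute gcd(38, 75).
gcd(38, 75) = 1

Step 2: Check divisibility.
Does 1 divide 97? 97 = 1 x 97, so yes.

By the theorem on linear Diophantine equations, 38k + 75l = 97 has integer solutions if and only if gcd(38, 75) divides 97. Since 1 | 97, solutions exist.

Yes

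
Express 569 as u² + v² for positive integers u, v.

We need to find integers u, v > 0 such that u² + v² = 569.
Trying u = 13: v² = 569 - 13² = 569 - 169 = 400
v = 20
Check: 13² + 20² = 169 + 400 = 569 ✓

569 = 13² + 20²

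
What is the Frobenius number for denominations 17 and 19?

For two coprime denominations a and b, the Frobenius number (largest value not representable as a non-negative combination) is ab - a - b.
Here gcd(17, 19) = 1, so they are coprime.
F(17, 19) = 17·19 - 17 - 19 = 323 - 36 = 287

287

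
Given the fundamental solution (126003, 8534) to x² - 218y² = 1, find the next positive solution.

Solutions to x² - Dy² = 1 are generated by powers of (x₀ + y₀√D).
The next solution satisfies x₁ + y₁√218 = (x₀ + y₀√218)², giving:
x₁ = x₀² + 218y₀² = 126003² + 218·8534² = 15876756009 + 15876756008 = 31753512017
y₁ = 2x₀y₀ = 2·126003·8534 = 2150619204

Verify: 31753512017² - 218·2150619204² = 1008285525413763408289 - 1008285525413763408288 = 1 ✓

x = 31753512017, y = 2150619204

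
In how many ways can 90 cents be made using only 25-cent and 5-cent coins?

We need non-negative integers (x, y) with 25x + 5y = 90.
For each x from 0 to 3, check if (90 - 25x) is a non-negative multiple of 5.
Solutions (x, y): (0,18), (1,13), (2,8), (3,3)
Count: 4

4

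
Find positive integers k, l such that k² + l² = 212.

Search for k with 212 - k² a perfect square.
k = 4: 212 - 4² = 212 - 16 = 196 = 14² ✓
So k = 4, l = 14.

k = 4, l = 14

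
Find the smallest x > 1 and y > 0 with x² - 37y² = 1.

We seek the smallest positive integers (x, y) with x² - 37y² = 1, i.e., x² = 37y² + 1.
Try successive y values:
y = 1: x² = 37·1² + 1 = 38, not a perfect square
y = 2: x² = 37·2² + 1 = 149, not a perfect square
y = 3: x² = 37·3² + 1 = 334, not a perfect square
... continuing the search (or via continued fractions) ...
y = 12: x² = 37·12² + 1 = 5329, x = 73 ✓

Verify: 73² - 37·12² = 5329 - 5328 = 1 ✓

x = 73, y = 12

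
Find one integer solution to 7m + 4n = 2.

Step 1: Check solvability.
gcd(7, 4) = 1
Since 1 divides 2, solutions exist.

Step 2: Apply extended Euclidean algorithm to find gcd.
We find integers such that 7*x0 + 4*y0 = 1

Step 3: Scale the particular solution.
Multiply by 2/1 = 2:
m = -2, n = 4

Step 4: Verify.
7*(-2) + 4*(4) = 2 = 2 ✓

m = -2, n = 4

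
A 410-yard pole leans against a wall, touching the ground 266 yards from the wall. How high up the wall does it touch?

The ladder, wall, and ground form a right triangle with hypotenuse 410 and one leg 266.
By the Pythagorean theorem: h² = 410² - 266² = 168100 - 70756 = 97344
h = √97344 = 312 yards

312 yards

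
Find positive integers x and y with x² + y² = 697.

We need to find integers x, y > 0 such that x² + y² = 697.
Trying x = 11: y² = 697 - 11² = 697 - 121 = 576
y = 24
Check: 11² + 24² = 121 + 576 = 697 ✓

697 = 11² + 24²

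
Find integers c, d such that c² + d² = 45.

We need to find integers c, d > 0 such that c² + d² = 45.
Trying c = 3: d² = 45 - 3² = 45 - 9 = 36
d = 6
Check: 3² + 6² = 9 + 36 = 45 ✓

45 = 3² + 6²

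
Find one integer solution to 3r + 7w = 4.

Step 1: Check solvability.
gcd(3, 7) = 1
Since 1 divides 4, solutions exist.

Step 2: Apply extended Euclidean algorithm to find gcd.
We find integers such that 3*x0 + 7*y0 = 1

Step 3: Scale the particular solution.
Multiply by 4/1 = 4:
r = -8, w = 4

Step 4: Verify.
3*(-8) + 7*(4) = 4 = 4 ✓

r = -8, w = 4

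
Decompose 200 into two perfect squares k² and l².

We need to find integers k, l > 0 such that k² + l² = 200.
Trying k = 2: l² = 200 - 2² = 200 - 4 = 196
l = 14
Check: 2² + 14² = 4 + 196 = 200 ✓

200 = 2² + 14²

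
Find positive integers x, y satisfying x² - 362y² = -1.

We need x² = 362y² - 1. Try successive y:
y = 1: x² = 362·1² - 1 = 361 = 19² ✓
Check: 19² - 362·1² = 361 - 362 = -1 ✓

x = 19, y = 1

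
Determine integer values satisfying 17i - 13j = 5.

Step 1: Check solvability.
gcd(17, 13) = 1
Since 1 divides 5, solutions exist.

Step 2: Apply extended Euclidean algorithm to find gcd.
We find integers such that 17*x0 + 13*y0 = 1

Step 3: Scale the particular solution.
Multiply by 5/1 = 5:
i = -15, j = -20

Step 4: Verify.
17*(-15) - 13*(-20) = 5 = 5 ✓

i = -15, j = -20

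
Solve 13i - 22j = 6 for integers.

Step 1: Check solvability.
gcd(13, 22) = 1
Since 1 divides 6, solutions exist.

Step 2: Apply extended Euclidean algorithm to find gcd.
We find integers such that 13*x0 + 22*y0 = 1

Step 3: Scale the particular solution.
Multiply by 6/1 = 6:
i = -30, j = -18

Step 4: Verify.
13*(-30) - 22*(-18) = 6 = 6 ✓

i = -30, j = -18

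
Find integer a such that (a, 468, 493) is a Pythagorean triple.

a² = c² - b² = 493² - 468² = 243049 - 219024 = 24025
a = sqrt(24025) = 155

155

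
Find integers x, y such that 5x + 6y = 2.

Step 1: Check solvability.
gcd(5, 6) = 1
Since 1 divides 2, solutions exist.

Step 2: Apply extended Euclidean algorithm to find gcd.
We find integers such that 5*x0 + 6*y0 = 1

Step 3: Scale the particular solution.
Multiply by 2/1 = 2:
x = -2, y = 2

Step 4: Verify.
5*(-2) + 6*(2) = 2 = 2 ✓

x = -2, y = 2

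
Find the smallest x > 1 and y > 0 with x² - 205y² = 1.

We seek the smallest positive integers (x, y) with x² - 205y² = 1, i.e., x² = 205y² + 1.
Try successive y values:
y = 1: x² = 205·1² + 1 = 206, not a perfect square
y = 2: x² = 205·2² + 1 = 821, not a perfect square
y = 3: x² = 205·3² + 1 = 1846, not a perfect square
... continuing the search (or via continued fractions) ...
y = 2772: x² = 205·2772² + 1 = 1575216721, x = 39689 ✓

Verify: 39689² - 205·2772² = 1575216721 - 1575216720 = 1 ✓

x = 39689, y = 2772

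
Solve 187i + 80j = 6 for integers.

Step 1: Check solvability.
gcd(187, 80) = 1
Since 1 divides 6, solutions exist.

Step 2: Apply extended Euclidean algorithm to find gcd.
We find integers such that 187*x0 + 80*y0 = 1

Step 3: Scale the particular solution.
Multiply by 6/1 = 6:
i = 18, j = -42

Step 4: Verify.
187*(18) + 80*(-42) = 6 = 6 ✓

i = 18, j = -42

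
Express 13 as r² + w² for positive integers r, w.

We need to find integers r, w > 0 such that r² + w² = 13.
Trying r = 2: w² = 13 - 2² = 13 - 4 = 9
w = 3
Check: 2² + 3² = 4 + 9 = 13 ✓

13 = 2² + 3²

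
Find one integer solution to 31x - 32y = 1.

Step 1: Check solvability.
gcd(31, 32) = 1
Since 1 divides 1, solutions exist.

Step 2: Apply extended Euclidean algorithm to find gcd.
We find integers such that 31*x0 + 32*y0 = 1

Step 3: Scale the particular solution.
Multiply by 1/1 = 1:
x = -1, y = -1

Step 4: Verify.
31*(-1) - 32*(-1) = 1 = 1 ✓

x = -1, y = -1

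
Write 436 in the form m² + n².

We need to find integers m, n > 0 such that m² + n² = 436.
Trying m = 6: n² = 436 - 6² = 436 - 36 = 400
n = 20
Check: 6² + 20² = 36 + 400 = 436 ✓

436 = 6² + 20²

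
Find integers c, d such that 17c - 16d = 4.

Step 1: Check solvability.
gcd(17, 16) = 1
Since 1 divides 4, solutions exist.

Step 2: Apply extended Euclidean algorithm to find gcd.
We find integers such that 17*x0 + 16*y0 = 1

Step 3: Scale the particular solution.
Multiply by 4/1 = 4:
c = 4, d = 4

Step 4: Verify.
17*(4) - 16*(4) = 4 = 4 ✓

c = 4, d = 4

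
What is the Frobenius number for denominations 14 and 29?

For two coprime denominations a and b, the Frobenius number (largest value not representable as a non-negative combination) is ab - a - b.
Here gcd(14, 29) = 1, so they are coprime.
F(14, 29) = 14·29 - 14 - 29 = 406 - 43 = 363

363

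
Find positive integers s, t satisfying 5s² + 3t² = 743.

Try small values of s and check whether (743 - 5s²)/3 is a perfect square.
s = 10: 5·10² = 500, so 3t² = 743 - 500 = 243, giving t² = 81, t = 9.
Check: 5·10² + 3·9² = 500 + 243 = 743 ✓

s = 10, t = 9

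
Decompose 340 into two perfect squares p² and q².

We need to find integers p, q > 0 such that p² + q² = 340.
Trying p = 4: q² = 340 - 4² = 340 - 16 = 324
q = 18
Check: 4² + 18² = 16 + 324 = 340 ✓

340 = 4² + 18²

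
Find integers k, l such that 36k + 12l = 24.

Step 1: Check solvability.
gcd(36, 12) = 12
Since 12 divides 24, solutions exist.

Step 2: Apply extended Euclidean algorithm to find gcd.
We find integers such that 36*x0 + 12*y0 = 12

Step 3: Scale the particular solution.
Multiply by 24/12 = 2:
k = 0, l = 2

Step 4: Verify.
36*(0) + 12*(2) = 24 = 24 ✓

k = 0, l = 2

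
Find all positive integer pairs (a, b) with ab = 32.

The positive divisors of 32 are: 1, 2, 4, 8, 16, 32.
Each divisor d gives the pair (d, 32/d):
(1, 32), (2, 16), (4, 8), (8, 4), (16, 2), (32, 1)

(1, 32), (2, 16), (4, 8), (8, 4), (16, 2), (32, 1)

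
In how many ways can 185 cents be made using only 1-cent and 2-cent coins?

We need non-negative integers (x, y) with 1x + 2y = 185.
For each x from 0 to 185, check if (185 - 1x) is a non-negative multiple of 2.
Solutions (x, y): (1,92), (3,91), (5,90), (7,89), ...
Count: 93

93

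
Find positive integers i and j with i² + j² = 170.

We need to find integers i, j > 0 such that i² + j² = 170.
Trying i = 1: j² = 170 - 1² = 170 - 1 = 169
j = 13
Check: 1² + 13² = 1 + 169 = 170 ✓

170 = 1² + 13²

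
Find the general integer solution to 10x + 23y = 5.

Step 1: Compute gcd(10, 23) = 1.
Since 1 divides 5, solutions exist.

Step 2: Find a particular solution using extended Euclidean algorithm.
We get x₀ = 35, y₀ = -15.
Check: 10*35 + 23*-15 = 5 = 5 ✓

Step 3: Write the general solution.
x = 35 + (23/1)t = 35 + 23t
y = -15 - (10/1)t = -15 - 10t
for any integer t.

x = 35 + 23t, y = -15 - 10t for integer t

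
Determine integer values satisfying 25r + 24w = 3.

Step 1: Check solvability.
gcd(25, 24) = 1
Since 1 divides 3, solutions exist.

Step 2: Apply extended Euclidean algorithm to find gcd.
We find integers such that 25*x0 + 24*y0 = 1

Step 3: Scale the particular solution.
Multiply by 3/1 = 3:
r = 3, w = -3

Step 4: Verify.
25*(3) + 24*(-3) = 3 = 3 ✓

r = 3, w = -3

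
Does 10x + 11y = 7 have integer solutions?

Step 1: Compute gcd(10, 11).
gcd(10, 11) = 1

Step 2: Check divisibility.
Does 1 divide 7? 7 = 1 x 7, so yes.

By the theorem on linear Diophantine equations, 10x + 11y = 7 has integer solutions if and only if gcd(10, 11) divides 7. Since 1 | 7, solutions exist.

Yes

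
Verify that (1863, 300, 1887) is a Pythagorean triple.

Compute a² + b² = 1863² + 300² = 3470769 + 90000 = 3560769
Compute c² = 1887² = 3560769
Since 3560769 = 3560769, confirmed.

Yes, it is a Pythagorean triple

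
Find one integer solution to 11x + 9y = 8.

Step 1: Check solvability.
gcd(11, 9) = 1
Since 1 divides 8, solutions exist.

Step 2: Apply extended Euclidean algorithm to find gcd.
We find integers such that 11*x0 + 9*y0 = 1

Step 3: Scale the particular solution.
Multiply by 8/1 = 8:
x = -32, y = 40

Step 4: Verify.
11*(-32) + 9*(40) = 8 = 8 ✓

x = -32, y = 40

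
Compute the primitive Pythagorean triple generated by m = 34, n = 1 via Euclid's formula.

a = m² - n² = 1156 - 1 = 1155
b = 2mn = 2·34·1 = 68
c = m² + n² = 1156 + 1 = 1157
Verify: 1155² + 68² = 1334025 + 4624 = 1338649 = 1157² ✓

(1155, 68, 1157)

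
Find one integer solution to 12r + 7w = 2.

Step 1: Check solvability.
gcd(12, 7) = 1
Since 1 divides 2, solutions exist.

Step 2: Apply extended Euclidean algorithm to find gcd.
We find integers such that 12*x0 + 7*y0 = 1

Step 3: Scale the particular solution.
Multiply by 2/1 = 2:
r = 6, w = -10

Step 4: Verify.
12*(6) + 7*(-10) = 2 = 2 ✓

r = 6, w = -10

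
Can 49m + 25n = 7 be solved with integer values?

Step 1: Compute gcd(49, 25).
gcd(49, 25) = 1

Step 2: Check divisibility.
Does 1 divide 7? 7 = 1 x 7, so yes.

By the theorem on linear Diophantine equations, 49m + 25n = 7 has integer solutions if and only if gcd(49, 25) divides 7. Since 1 | 7, solutions exist.

Yes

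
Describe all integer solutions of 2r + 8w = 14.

Step 1: Compute gcd(2, 8) = 2.
Since 2 divides 14, solutions exist.

Step 2: Find a particular solution using extended Euclidean algorithm.
We get r₀ = 7, w₀ = 0.
Check: 2*7 + 8*0 = 14 = 14 ✓

Step 3: Write the general solution.
r = 7 + (8/2)t = 7 + 4t
w = 0 - (2/2)t = 0 - 1t
for any integer t.

r = 7 + 4t, w = 0 - 1t for integer t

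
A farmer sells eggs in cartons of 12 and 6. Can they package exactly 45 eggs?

We need non-negative a, b with 12a + 6b = 45.
gcd(12, 6) = 6, and 6 does not divide 45.
No integer solutions exist.

No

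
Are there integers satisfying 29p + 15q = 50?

Step 1: Compute gcd(29, 15).
gcd(29, 15) = 1

Step 2: Check divisibility.
Does 1 divide 50? 50 = 1 x 50, so yes.

By the theorem on linear Diophantine equations, 29p + 15q = 50 has integer solutions if and only if gcd(29, 15) divides 50. Since 1 | 50, solutions exist.

Yes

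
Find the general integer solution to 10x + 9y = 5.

Step 1: Compute gcd(10, 9) = 1.
Since 1 divides 5, solutions exist.

Step 2: Find a particular solution using extended Euclidean algorithm.
We get x₀ = 5, y₀ = -5.
Check: 10*5 + 9*-5 = 5 = 5 ✓

Step 3: Write the general solution.
x = 5 + (9/1)t = 5 + 9t
y = -5 - (10/1)t = -5 - 10t
for any integer t.

x = 5 + 9t, y = -5 - 10t for integer t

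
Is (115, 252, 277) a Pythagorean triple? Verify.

Compute a² + b² = 115² + 252² = 13225 + 63504 = 76729
Compute c² = 277² = 76729
Since 76729 = 76729, confirmed.

Yes, it is a Pythagorean triple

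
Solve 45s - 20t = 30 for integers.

Step 1: Check solvability.
gcd(45, 20) = 5
Since 5 divides 30, solutions exist.

Step 2: Apply extended Euclidean algorithm to find gcd.
We find integers such that 45*x0 + 20*y0 = 5

Step 3: Scale the particular solution.
Multiply by 30/5 = 6:
s = 6, t = 12

Step 4: Verify.
45*(6) - 20*(12) = 30 = 30 ✓

s = 6, t = 12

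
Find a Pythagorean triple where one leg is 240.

We need the other leg and hypotenuse such that 240² + x² = c².
Take x = 782, c = 818: 240² + 782² = 57600 + 611524 = 669124 = 818² ✓
Triple: (782, 240, 818)

(782, 240, 818)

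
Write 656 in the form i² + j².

We need to find integers i, j > 0 such that i² + j² = 656.
Trying i = 16: j² = 656 - 16² = 656 - 256 = 400
j = 20
Check: 16² + 20² = 256 + 400 = 656 ✓

656 = 16² + 20²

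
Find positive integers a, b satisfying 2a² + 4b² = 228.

Try small values of a and check whether (228 - 2a²)/4 is a perfect square.
a = 8: 2·8² = 128, so 4b² = 228 - 128 = 100, giving b² = 25, b = 5.
Check: 2·8² + 4·5² = 128 + 100 = 228 ✓

a = 8, b = 5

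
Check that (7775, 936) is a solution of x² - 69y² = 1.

Compute x² = 7775² = 60450625
Compute 69y² = 69·936² = 69·876096 = 60450624
x² - 69y² = 60450625 - 60450624 = 1
Since this equals 1, (7775, 936) is a solution.

Yes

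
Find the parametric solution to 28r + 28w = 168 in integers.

Step 1: Compute gcd(28, 28) = 28.
Since 28 divides 168, solutions exist.

Step 2: Find a particular solution using extended Euclidean algorithm.
We get r₀ = 0, w₀ = 6.
Check: 28*0 + 28*6 = 168 = 168 ✓

Step 3: Write the general solution.
r = 0 + (28/28)t = 0 + 1t
w = 6 - (28/28)t = 6 - 1t
for any integer t.

r = 0 + 1t, w = 6 - 1t for integer t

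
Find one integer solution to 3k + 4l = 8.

Step 1: Check solvability.
gcd(3, 4) = 1
Since 1 divides 8, solutions exist.

Step 2: Apply extended Euclidean algorithm to find gcd.
We find integers such that 3*x0 + 4*y0 = 1

Step 3: Scale the particular solution.
Multiply by 8/1 = 8:
k = -8, l = 8

Step 4: Verify.
3*(-8) + 4*(8) = 8 = 8 ✓

k = -8, l = 8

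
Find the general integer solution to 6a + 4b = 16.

Step 1: Compute gcd(6, 4) = 2.
Since 2 divides 16, solutions exist.

Step 2: Find a particular solution using extended Euclidean algorithm.
We get a₀ = 8, b₀ = -8.
Check: 6*8 + 4*-8 = 16 = 16 ✓

Step 3: Write the general solution.
a = 8 + (4/2)t = 8 + 2t
b = -8 - (6/2)t = -8 - 3t
for any integer t.

a = 8 + 2t, b = -8 - 3t for integer t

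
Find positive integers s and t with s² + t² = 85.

We need to find integers s, t > 0 such that s² + t² = 85.
Trying s = 2: t² = 85 - 2² = 85 - 4 = 81
t = 9
Check: 2² + 9² = 4 + 81 = 85 ✓

85 = 2² + 9²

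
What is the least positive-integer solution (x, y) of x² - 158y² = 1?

We seek the smallest positive integers (x, y) with x² - 158y² = 1, i.e., x² = 158y² + 1.
Try successive y values:
y = 1: x² = 158·1² + 1 = 159, not a perfect square
y = 2: x² = 158·2² + 1 = 633, not a perfect square
y = 3: x² = 158·3² + 1 = 1423, not a perfect square
... continuing the search (or via continued fractions) ...
y = 616: x² = 158·616² + 1 = 59954049, x = 7743 ✓

Verify: 7743² - 158·616² = 59954049 - 59954048 = 1 ✓

x = 7743, y = 616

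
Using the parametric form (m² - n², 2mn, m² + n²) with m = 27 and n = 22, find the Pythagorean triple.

a = m² - n² = 27² - 22² = 729 - 484 = 245
b = 2mn = 2·27·22 = 1188
c = m² + n² = 729 + 484 = 1213
Verify: 245² + 1188² = 60025 + 1411344 = 1471369 = 1213² ✓

(245, 1188, 1213)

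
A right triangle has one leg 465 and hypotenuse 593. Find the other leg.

b² = c² - a² = 351649 - 216225 = 135424
b = 368

368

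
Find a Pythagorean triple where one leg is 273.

We need the other leg and hypotenuse such that 273² + x² = c².
Take x = 736, c = 785: 273² + 736² = 74529 + 541696 = 616225 = 785² ✓
Triple: (273, 736, 785)

(273, 736, 785)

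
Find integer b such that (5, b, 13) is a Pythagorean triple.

b² = c² - a² = 13² - 5² = 169 - 25 = 144
b = sqrt(144) = 12

12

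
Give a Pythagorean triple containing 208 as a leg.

We need the other leg and hypotenuse such that 208² + x² = c².
Take x = 105, c = 233: 208² + 105² = 43264 + 11025 = 54289 = 233² ✓
Triple: (105, 208, 233)

(105, 208, 233)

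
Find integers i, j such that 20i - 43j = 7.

Step 1: Check solvability.
gcd(20, 43) = 1
Since 1 divides 7, solutions exist.

Step 2: Apply extended Euclidean algorithm to find gcd.
We find integers such that 20*x0 + 43*y0 = 1

Step 3: Scale the particular solution.
Multiply by 7/1 = 7:
i = -105, j = -49

Step 4: Verify.
20*(-105) - 43*(-49) = 7 = 7 ✓

i = -105, j = -49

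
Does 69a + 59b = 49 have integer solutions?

Step 1: Compute gcd(69, 59).
gcd(69, 59) = 1

Step 2: Check divisibility.
Does 1 divide 49? 49 = 1 x 49, so yes.

By the theorem on linear Diophantine equations, 69a + 59b = 49 has integer solutions if and only if gcd(69, 59) divides 49. Since 1 | 49, solutions exist.

Yes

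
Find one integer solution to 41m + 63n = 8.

Step 1: Check solvability.
gcd(41, 63) = 1
Since 1 divides 8, solutions exist.

Step 2: Apply extended Euclidean algorithm to find gcd.
We find integers such that 41*x0 + 63*y0 = 1

Step 3: Scale the particular solution.
Multiply by 8/1 = 8:
m = 160, n = -104

Step 4: Verify.
41*(160) + 63*(-104) = 8 = 8 ✓

m = 160, n = -104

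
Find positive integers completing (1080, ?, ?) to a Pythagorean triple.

We need the other leg and hypotenuse such that 1080² + x² = c².
Take x = 329, c = 1129: 1080² + 329² = 1166400 + 108241 = 1274641 = 1129² ✓
Triple: (329, 1080, 1129)

(329, 1080, 1129)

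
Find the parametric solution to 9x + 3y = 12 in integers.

Step 1: Compute gcd(9, 3) = 3.
Since 3 divides 12, solutions exist.

Step 2: Find a particular solution using extended Euclidean algorithm.
We get x₀ = 0, y₀ = 4.
Check: 9*0 + 3*4 = 12 = 12 ✓

Step 3: Write the general solution.
x = 0 + (3/3)t = 0 + 1t
y = 4 - (9/3)t = 4 - 3t
for any integer t.

x = 0 + 1t, y = 4 - 3t for integer t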